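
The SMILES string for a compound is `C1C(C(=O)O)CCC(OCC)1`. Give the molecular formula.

Atom tally by fragment:
  cyclopentane ring core → C:5 H:10
  (− 2 ring H displaced by substituents)
  + COOH → C:1 H:1 O:2
  + OC2H5 → C:2 H:5 O:1
Element totals:
  C: 8
  H: 14
  O: 3

C8H14O3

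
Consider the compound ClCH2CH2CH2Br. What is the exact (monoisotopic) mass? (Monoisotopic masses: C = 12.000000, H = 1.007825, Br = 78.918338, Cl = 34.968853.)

Element totals:
  C: 3
  H: 6
  Br: 1
  Cl: 1
Molecular formula: C3H6BrCl.
  M = 3(12.0) + 6(1.007825) + 78.918338 + 34.968853
    = 36.000000 + 6.046950 + 78.918338 + 34.968853 = 155.934141

155.9341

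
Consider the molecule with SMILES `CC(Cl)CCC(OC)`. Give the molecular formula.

C6H13ClO

Atom tally by fragment:
  CH3 → C:1 H:3
  CH(Cl) → C:1 H:1 Cl:1
  CH2 → C:1 H:2
  CH2 → C:1 H:2
  CH2OCH3 → C:2 H:5 O:1
Element totals:
  C: 6
  H: 13
  Cl: 1
  O: 1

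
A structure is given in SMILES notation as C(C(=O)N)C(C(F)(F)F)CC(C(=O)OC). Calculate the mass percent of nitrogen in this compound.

6.17%

Atom tally by fragment:
  H2NOCCH2 → C:2 H:4 O:1 N:1
  CH(CF3) → C:2 H:1 F:3
  CH2 → C:1 H:2
  CH2COOCH3 → C:3 H:5 O:2
Element totals:
  C: 8
  H: 12
  F: 3
  N: 1
  O: 3
Molecular formula: C8H12F3NO3.
Molar mass = 227.182 g/mol.
Mass from N: 1 × 14.007 = 14.007 g/mol.
%N = 14.007 / 227.182 × 100 = 6.17%.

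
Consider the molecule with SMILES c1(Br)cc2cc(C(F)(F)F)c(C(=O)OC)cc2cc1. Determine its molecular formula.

C13H8BrF3O2

Atom tally by fragment:
  naphthalene ring system core → C:10 H:8
  (− 3 ring H displaced by substituents)
  + Br → Br:1
  + CF3 → C:1 F:3
  + COOCH3 → C:2 H:3 O:2
Element totals:
  C: 13
  H: 8
  Br: 1
  F: 3
  O: 2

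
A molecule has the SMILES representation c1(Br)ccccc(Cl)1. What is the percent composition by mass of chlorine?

Atom tally by fragment:
  benzene ring core → C:6 H:6
  (− 2 ring H displaced by substituents)
  + Br → Br:1
  + Cl → Cl:1
Element totals:
  C: 6
  H: 4
  Br: 1
  Cl: 1
Molecular formula: C6H4BrCl.
Molar mass = 191.452 g/mol.
Mass from Cl: 1 × 35.45 = 35.450 g/mol.
%Cl = 35.450 / 191.452 × 100 = 18.52%.

18.52%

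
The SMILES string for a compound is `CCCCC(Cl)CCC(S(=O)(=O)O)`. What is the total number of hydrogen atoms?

17

Atom tally by fragment:
  CH3 → C:1 H:3
  CH2 → C:1 H:2
  CH2 → C:1 H:2
  CH2 → C:1 H:2
  CH(Cl) → C:1 H:1 Cl:1
  CH2 → C:1 H:2
  CH2 → C:1 H:2
  CH2SO3H → C:1 H:3 S:1 O:3
Element totals:
  C: 8
  H: 17
  Cl: 1
  O: 3
  S: 1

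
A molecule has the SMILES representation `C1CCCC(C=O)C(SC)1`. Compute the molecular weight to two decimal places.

Atom tally by fragment:
  cyclohexane ring core → C:6 H:12
  (− 2 ring H displaced by substituents)
  + CHO → C:1 H:1 O:1
  + SCH3 → C:1 H:3 S:1
Element totals:
  C: 8
  H: 14
  O: 1
  S: 1
Molecular formula: C8H14OS.
  M = 8(12.011) + 14(1.008) + 15.999 + 32.06
    = 96.088 + 14.112 + 15.999 + 32.060 = 158.259

158.26 g/mol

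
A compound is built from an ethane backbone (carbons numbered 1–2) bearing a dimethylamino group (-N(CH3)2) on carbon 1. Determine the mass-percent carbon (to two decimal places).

Atom tally by fragment:
  (CH3)2NCH2 → C:3 H:8 N:1
  CH3 → C:1 H:3
Element totals:
  C: 4
  H: 11
  N: 1
Molecular formula: C4H11N.
Molar mass = 73.139 g/mol.
Mass from C: 4 × 12.011 = 48.044 g/mol.
%C = 48.044 / 73.139 × 100 = 65.69%.

65.69%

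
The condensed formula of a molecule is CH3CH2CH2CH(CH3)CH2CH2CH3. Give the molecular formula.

Atom tally by fragment:
  CH3 → C:1 H:3
  CH2 → C:1 H:2
  CH2 → C:1 H:2
  CH(CH3) → C:2 H:4
  CH2 → C:1 H:2
  CH2 → C:1 H:2
  CH3 → C:1 H:3
Element totals:
  C: 8
  H: 18

C8H18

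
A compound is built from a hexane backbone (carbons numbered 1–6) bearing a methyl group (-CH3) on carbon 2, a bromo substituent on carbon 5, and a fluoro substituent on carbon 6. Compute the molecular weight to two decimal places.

Atom tally by fragment:
  CH3 → C:1 H:3
  CH(CH3) → C:2 H:4
  CH2 → C:1 H:2
  CH2 → C:1 H:2
  CH(Br) → C:1 H:1 Br:1
  CH2F → C:1 H:2 F:1
Element totals:
  C: 7
  H: 14
  Br: 1
  F: 1
Molecular formula: C7H14BrF.
  M = 7(12.011) + 14(1.008) + 79.904 + 18.998
    = 84.077 + 14.112 + 79.904 + 18.998 = 197.091

197.09 g/mol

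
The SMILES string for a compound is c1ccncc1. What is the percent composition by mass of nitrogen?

17.71%

Atom tally by fragment:
  pyridine ring core → C:5 H:5 N:1
Element totals:
  C: 5
  H: 5
  N: 1
Molecular formula: C5H5N.
Molar mass = 79.102 g/mol.
Mass from N: 1 × 14.007 = 14.007 g/mol.
%N = 14.007 / 79.102 × 100 = 17.71%.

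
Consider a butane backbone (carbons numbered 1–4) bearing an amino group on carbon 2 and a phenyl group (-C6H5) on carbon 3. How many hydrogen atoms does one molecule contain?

15

Atom tally by fragment:
  CH3 → C:1 H:3
  CH(NH2) → C:1 H:3 N:1
  CH(C6H5) → C:7 H:6
  CH3 → C:1 H:3
Element totals:
  C: 10
  H: 15
  N: 1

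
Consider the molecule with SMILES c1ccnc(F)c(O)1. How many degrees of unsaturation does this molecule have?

4

Atom tally by fragment:
  pyridine ring core → C:5 H:5 N:1
  (− 2 ring H displaced by substituents)
  + F → F:1
  + OH → O:1 H:1
Element totals:
  C: 5
  H: 4
  F: 1
  N: 1
  O: 1
Molecular formula: C5H4FNO.
DoU = (2C + 2 + N − H − X) / 2 = (2·5 + 2 + 1 − 4 − 1) / 2 = 4.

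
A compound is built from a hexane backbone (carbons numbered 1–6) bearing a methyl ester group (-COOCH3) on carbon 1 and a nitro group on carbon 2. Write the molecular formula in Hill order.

C8H15NO4

Atom tally by fragment:
  CH3OOCCH2 → C:3 H:5 O:2
  CH(NO2) → C:1 H:1 N:1 O:2
  CH2 → C:1 H:2
  CH2 → C:1 H:2
  CH2 → C:1 H:2
  CH3 → C:1 H:3
Element totals:
  C: 8
  H: 15
  N: 1
  O: 4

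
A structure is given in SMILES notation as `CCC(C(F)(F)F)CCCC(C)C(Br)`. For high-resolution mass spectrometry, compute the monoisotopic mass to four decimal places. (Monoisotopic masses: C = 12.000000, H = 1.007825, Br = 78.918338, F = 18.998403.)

274.0544

Atom tally by fragment:
  CH3 → C:1 H:3
  CH2 → C:1 H:2
  CH(CF3) → C:2 H:1 F:3
  CH2 → C:1 H:2
  CH2 → C:1 H:2
  CH2 → C:1 H:2
  CH(CH3) → C:2 H:4
  CH2Br → C:1 H:2 Br:1
Element totals:
  C: 10
  H: 18
  Br: 1
  F: 3
Molecular formula: C10H18BrF3.
  M = 10(12.0) + 18(1.007825) + 78.918338 + 3(18.998403)
    = 120.000000 + 18.140850 + 78.918338 + 56.995209 = 274.054397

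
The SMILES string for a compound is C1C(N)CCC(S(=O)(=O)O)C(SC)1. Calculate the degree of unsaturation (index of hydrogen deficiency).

Atom tally by fragment:
  cyclohexane ring core → C:6 H:12
  (− 3 ring H displaced by substituents)
  + NH2 → N:1 H:2
  + SO3H → S:1 O:3 H:1
  + SCH3 → C:1 H:3 S:1
Element totals:
  C: 7
  H: 15
  N: 1
  O: 3
  S: 2
Molecular formula: C7H15NO3S2.
DoU = (2C + 2 + N − H − X) / 2 = (2·7 + 2 + 1 − 15 − 0) / 2 = 1.

1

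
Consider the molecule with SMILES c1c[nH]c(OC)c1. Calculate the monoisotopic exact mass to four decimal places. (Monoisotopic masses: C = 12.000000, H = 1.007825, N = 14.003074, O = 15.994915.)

97.0528

Atom tally by fragment:
  pyrrole ring core → C:4 H:5 N:1
  (− 1 ring H displaced by substituents)
  + OCH3 → C:1 H:3 O:1
Element totals:
  C: 5
  H: 7
  N: 1
  O: 1
Molecular formula: C5H7NO.
  M = 5(12.0) + 7(1.007825) + 14.003074 + 15.994915
    = 60.000000 + 7.054775 + 14.003074 + 15.994915 = 97.052764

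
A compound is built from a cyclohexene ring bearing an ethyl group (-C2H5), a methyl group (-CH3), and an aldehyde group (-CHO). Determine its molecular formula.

C10H16O

Atom tally by fragment:
  cyclohexene ring core → C:6 H:10
  (− 3 ring H displaced by substituents)
  + C2H5 → C:2 H:5
  + CH3 → C:1 H:3
  + CHO → C:1 H:1 O:1
Element totals:
  C: 10
  H: 16
  O: 1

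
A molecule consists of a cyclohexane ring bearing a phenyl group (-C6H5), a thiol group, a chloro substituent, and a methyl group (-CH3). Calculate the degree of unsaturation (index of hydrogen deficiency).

Atom tally by fragment:
  cyclohexane ring core → C:6 H:12
  (− 4 ring H displaced by substituents)
  + C6H5 → C:6 H:5
  + SH → S:1 H:1
  + Cl → Cl:1
  + CH3 → C:1 H:3
Element totals:
  C: 13
  H: 17
  Cl: 1
  S: 1
Molecular formula: C13H17ClS.
DoU = (2C + 2 + N − H − X) / 2 = (2·13 + 2 + 0 − 17 − 1) / 2 = 5.

5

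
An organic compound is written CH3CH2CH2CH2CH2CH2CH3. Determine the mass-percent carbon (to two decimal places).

83.90%

Element totals:
  C: 7
  H: 16
Molecular formula: C7H16.
Molar mass = 100.205 g/mol.
Mass from C: 7 × 12.011 = 84.077 g/mol.
%C = 84.077 / 100.205 × 100 = 83.90%.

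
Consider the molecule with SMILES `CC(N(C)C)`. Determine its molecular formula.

Atom tally by fragment:
  CH3 → C:1 H:3
  CH2N(CH3)2 → C:3 H:8 N:1
Element totals:
  C: 4
  H: 11
  N: 1

C4H11N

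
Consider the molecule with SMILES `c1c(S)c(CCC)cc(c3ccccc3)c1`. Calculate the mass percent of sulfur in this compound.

14.04%

Atom tally by fragment:
  benzene ring core → C:6 H:6
  (− 3 ring H displaced by substituents)
  + SH → S:1 H:1
  + CH2CH2CH3 → C:3 H:7
  + C6H5 → C:6 H:5
Element totals:
  C: 15
  H: 16
  S: 1
Molecular formula: C15H16S.
Molar mass = 228.353 g/mol.
Mass from S: 1 × 32.06 = 32.060 g/mol.
%S = 32.060 / 228.353 × 100 = 14.04%.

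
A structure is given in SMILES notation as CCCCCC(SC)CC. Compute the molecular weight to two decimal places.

Atom tally by fragment:
  CH3 → C:1 H:3
  CH2 → C:1 H:2
  CH2 → C:1 H:2
  CH2 → C:1 H:2
  CH2 → C:1 H:2
  CH(SCH3) → C:2 H:4 S:1
  CH2 → C:1 H:2
  CH3 → C:1 H:3
Element totals:
  C: 9
  H: 20
  S: 1
Molecular formula: C9H20S.
  M = 9(12.011) + 20(1.008) + 32.06
    = 108.099 + 20.160 + 32.060 = 160.319

160.32 g/mol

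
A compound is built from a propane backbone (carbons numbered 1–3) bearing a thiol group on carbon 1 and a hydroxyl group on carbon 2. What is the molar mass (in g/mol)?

Atom tally by fragment:
  HSCH2 → C:1 H:3 S:1
  CH(OH) → C:1 H:2 O:1
  CH3 → C:1 H:3
Element totals:
  C: 3
  H: 8
  O: 1
  S: 1
Molecular formula: C3H8OS.
  M = 3(12.011) + 8(1.008) + 15.999 + 32.06
    = 36.033 + 8.064 + 15.999 + 32.060 = 92.156

92.16 g/mol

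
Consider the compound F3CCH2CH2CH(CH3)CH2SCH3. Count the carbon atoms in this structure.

Atom tally by fragment:
  F3CCH2 → C:2 H:2 F:3
  CH2 → C:1 H:2
  CH(CH3) → C:2 H:4
  CH2SCH3 → C:2 H:5 S:1
Element totals:
  C: 7
  H: 13
  F: 3
  S: 1

7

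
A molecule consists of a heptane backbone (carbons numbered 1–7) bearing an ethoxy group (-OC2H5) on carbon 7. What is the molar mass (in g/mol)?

144.26 g/mol

Atom tally by fragment:
  CH3 → C:1 H:3
  CH2 → C:1 H:2
  CH2 → C:1 H:2
  CH2 → C:1 H:2
  CH2 → C:1 H:2
  CH2 → C:1 H:2
  CH2OC2H5 → C:3 H:7 O:1
Element totals:
  C: 9
  H: 20
  O: 1
Molecular formula: C9H20O.
  M = 9(12.011) + 20(1.008) + 15.999
    = 108.099 + 20.160 + 15.999 = 144.258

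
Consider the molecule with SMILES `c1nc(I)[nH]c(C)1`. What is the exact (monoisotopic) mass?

Atom tally by fragment:
  imidazole ring core → C:3 H:4 N:2
  (− 2 ring H displaced by substituents)
  + I → I:1
  + CH3 → C:1 H:3
Element totals:
  C: 4
  H: 5
  I: 1
  N: 2
Molecular formula: C4H5IN2.
  M = 4(12.0) + 5(1.007825) + 126.904472 + 2(14.003074)
    = 48.000000 + 5.039125 + 126.904472 + 28.006148 = 207.949745

207.9497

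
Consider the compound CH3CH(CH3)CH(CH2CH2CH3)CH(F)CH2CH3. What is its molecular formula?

Element totals:
  C: 10
  H: 21
  F: 1

C10H21F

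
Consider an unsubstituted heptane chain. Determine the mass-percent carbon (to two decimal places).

83.90%

Atom tally by fragment:
  CH3 → C:1 H:3
  CH2 → C:1 H:2
  CH2 → C:1 H:2
  CH2 → C:1 H:2
  CH2 → C:1 H:2
  CH2 → C:1 H:2
  CH3 → C:1 H:3
Element totals:
  C: 7
  H: 16
Molecular formula: C7H16.
Molar mass = 100.205 g/mol.
Mass from C: 7 × 12.011 = 84.077 g/mol.
%C = 84.077 / 100.205 × 100 = 83.90%.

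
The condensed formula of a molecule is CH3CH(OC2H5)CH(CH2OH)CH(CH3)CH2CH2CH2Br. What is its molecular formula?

Atom tally by fragment:
  CH3 → C:1 H:3
  CH(OC2H5) → C:3 H:6 O:1
  CH(CH2OH) → C:2 H:4 O:1
  CH(CH3) → C:2 H:4
  CH2 → C:1 H:2
  CH2 → C:1 H:2
  CH2Br → C:1 H:2 Br:1
Element totals:
  C: 11
  H: 23
  Br: 1
  O: 2

C11H23BrO2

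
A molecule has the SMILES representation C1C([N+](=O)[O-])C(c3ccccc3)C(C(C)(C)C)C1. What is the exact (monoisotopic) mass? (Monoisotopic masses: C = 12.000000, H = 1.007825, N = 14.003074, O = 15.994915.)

Atom tally by fragment:
  cyclopentane ring core → C:5 H:10
  (− 3 ring H displaced by substituents)
  + NO2 → N:1 O:2
  + C6H5 → C:6 H:5
  + C(CH3)3 → C:4 H:9
Element totals:
  C: 15
  H: 21
  N: 1
  O: 2
Molecular formula: C15H21NO2.
  M = 15(12.0) + 21(1.007825) + 14.003074 + 2(15.994915)
    = 180.000000 + 21.164325 + 14.003074 + 31.989830 = 247.157229

247.1572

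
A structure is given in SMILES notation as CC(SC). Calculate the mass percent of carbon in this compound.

47.31%

Atom tally by fragment:
  CH3 → C:1 H:3
  CH2SCH3 → C:2 H:5 S:1
Element totals:
  C: 3
  H: 8
  S: 1
Molecular formula: C3H8S.
Molar mass = 76.157 g/mol.
Mass from C: 3 × 12.011 = 36.033 g/mol.
%C = 36.033 / 76.157 × 100 = 47.31%.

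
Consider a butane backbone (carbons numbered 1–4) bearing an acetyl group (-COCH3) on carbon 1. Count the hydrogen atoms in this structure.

12

Atom tally by fragment:
  CH3COCH2 → C:3 H:5 O:1
  CH2 → C:1 H:2
  CH2 → C:1 H:2
  CH3 → C:1 H:3
Element totals:
  C: 6
  H: 12
  O: 1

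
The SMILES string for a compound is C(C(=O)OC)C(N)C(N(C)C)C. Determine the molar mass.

Atom tally by fragment:
  CH3OOCCH2 → C:3 H:5 O:2
  CH(NH2) → C:1 H:3 N:1
  CH(N(CH3)2) → C:3 H:7 N:1
  CH3 → C:1 H:3
Element totals:
  C: 8
  H: 18
  N: 2
  O: 2
Molecular formula: C8H18N2O2.
  M = 8(12.011) + 18(1.008) + 2(14.007) + 2(15.999)
    = 96.088 + 18.144 + 28.014 + 31.998 = 174.244

174.24 g/mol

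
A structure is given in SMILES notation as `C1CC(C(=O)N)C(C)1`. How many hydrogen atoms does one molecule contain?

11

Atom tally by fragment:
  cyclobutane ring core → C:4 H:8
  (− 2 ring H displaced by substituents)
  + CONH2 → C:1 H:2 O:1 N:1
  + CH3 → C:1 H:3
Element totals:
  C: 6
  H: 11
  N: 1
  O: 1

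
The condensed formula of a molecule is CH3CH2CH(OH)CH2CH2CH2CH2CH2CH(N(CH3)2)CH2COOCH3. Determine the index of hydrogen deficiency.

Element totals:
  C: 14
  H: 29
  N: 1
  O: 3
Molecular formula: C14H29NO3.
DoU = (2C + 2 + N − H − X) / 2 = (2·14 + 2 + 1 − 29 − 0) / 2 = 1.

1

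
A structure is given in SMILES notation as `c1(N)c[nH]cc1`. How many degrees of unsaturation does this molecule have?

3

Atom tally by fragment:
  pyrrole ring core → C:4 H:5 N:1
  (− 1 ring H displaced by substituents)
  + NH2 → N:1 H:2
Element totals:
  C: 4
  H: 6
  N: 2
Molecular formula: C4H6N2.
DoU = (2C + 2 + N − H − X) / 2 = (2·4 + 2 + 2 − 6 − 0) / 2 = 3.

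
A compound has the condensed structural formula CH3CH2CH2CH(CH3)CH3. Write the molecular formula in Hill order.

C6H14

Element totals:
  C: 6
  H: 14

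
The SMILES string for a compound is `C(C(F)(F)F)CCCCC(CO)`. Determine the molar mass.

184.20 g/mol

Atom tally by fragment:
  F3CCH2 → C:2 H:2 F:3
  CH2 → C:1 H:2
  CH2 → C:1 H:2
  CH2 → C:1 H:2
  CH2 → C:1 H:2
  CH2CH2OH → C:2 H:5 O:1
Element totals:
  C: 8
  H: 15
  F: 3
  O: 1
Molecular formula: C8H15F3O.
  M = 8(12.011) + 15(1.008) + 3(18.998) + 15.999
    = 96.088 + 15.120 + 56.994 + 15.999 = 184.201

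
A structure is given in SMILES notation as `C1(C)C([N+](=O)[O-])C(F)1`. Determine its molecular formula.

Atom tally by fragment:
  cyclopropane ring core → C:3 H:6
  (− 3 ring H displaced by substituents)
  + CH3 → C:1 H:3
  + NO2 → N:1 O:2
  + F → F:1
Element totals:
  C: 4
  H: 6
  F: 1
  N: 1
  O: 2

C4H6FNO2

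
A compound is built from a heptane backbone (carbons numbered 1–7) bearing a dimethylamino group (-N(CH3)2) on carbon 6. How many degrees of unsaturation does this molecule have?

0

Atom tally by fragment:
  CH3 → C:1 H:3
  CH2 → C:1 H:2
  CH2 → C:1 H:2
  CH2 → C:1 H:2
  CH2 → C:1 H:2
  CH(N(CH3)2) → C:3 H:7 N:1
  CH3 → C:1 H:3
Element totals:
  C: 9
  H: 21
  N: 1
Molecular formula: C9H21N.
DoU = (2C + 2 + N − H − X) / 2 = (2·9 + 2 + 1 − 21 − 0) / 2 = 0.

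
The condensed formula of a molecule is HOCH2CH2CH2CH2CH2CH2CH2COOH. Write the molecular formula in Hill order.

C8H16O3

Atom tally by fragment:
  HOCH2CH2 → C:2 H:5 O:1
  CH2 → C:1 H:2
  CH2 → C:1 H:2
  CH2 → C:1 H:2
  CH2 → C:1 H:2
  CH2COOH → C:2 H:3 O:2
Element totals:
  C: 8
  H: 16
  O: 3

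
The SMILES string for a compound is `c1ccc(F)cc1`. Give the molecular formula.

C6H5F

Atom tally by fragment:
  benzene ring core → C:6 H:6
  (− 1 ring H displaced by substituents)
  + F → F:1
Element totals:
  C: 6
  H: 5
  F: 1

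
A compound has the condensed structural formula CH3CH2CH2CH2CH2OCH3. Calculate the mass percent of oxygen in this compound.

15.66%

Element totals:
  C: 6
  H: 14
  O: 1
Molecular formula: C6H14O.
Molar mass = 102.177 g/mol.
Mass from O: 1 × 15.999 = 15.999 g/mol.
%O = 15.999 / 102.177 × 100 = 15.66%.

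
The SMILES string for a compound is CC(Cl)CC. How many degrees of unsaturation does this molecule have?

Atom tally by fragment:
  CH3 → C:1 H:3
  CH(Cl) → C:1 H:1 Cl:1
  CH2 → C:1 H:2
  CH3 → C:1 H:3
Element totals:
  C: 4
  H: 9
  Cl: 1
Molecular formula: C4H9Cl.
DoU = (2C + 2 + N − H − X) / 2 = (2·4 + 2 + 0 − 9 − 1) / 2 = 0.

0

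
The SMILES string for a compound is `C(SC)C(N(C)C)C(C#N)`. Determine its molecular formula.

C7H14N2S

Atom tally by fragment:
  CH3SCH2 → C:2 H:5 S:1
  CH(N(CH3)2) → C:3 H:7 N:1
  CH2CN → C:2 H:2 N:1
Element totals:
  C: 7
  H: 14
  N: 2
  S: 1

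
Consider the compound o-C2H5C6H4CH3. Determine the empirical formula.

Element totals:
  C: 9
  H: 12
Molecular formula: C9H12.
gcd of subscripts = 3; dividing each by 3:
  C: 9/3 = 3
  H: 12/3 = 4

C3H4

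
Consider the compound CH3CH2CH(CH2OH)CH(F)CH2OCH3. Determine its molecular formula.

C7H15FO2

Atom tally by fragment:
  CH3 → C:1 H:3
  CH2 → C:1 H:2
  CH(CH2OH) → C:2 H:4 O:1
  CH(F) → C:1 H:1 F:1
  CH2OCH3 → C:2 H:5 O:1
Element totals:
  C: 7
  H: 15
  F: 1
  O: 2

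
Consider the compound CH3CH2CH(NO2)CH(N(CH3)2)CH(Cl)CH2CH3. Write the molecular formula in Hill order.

Element totals:
  C: 9
  H: 19
  Cl: 1
  N: 2
  O: 2

C9H19ClN2O2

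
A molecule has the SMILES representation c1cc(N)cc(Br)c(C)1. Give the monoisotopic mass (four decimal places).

Atom tally by fragment:
  benzene ring core → C:6 H:6
  (− 3 ring H displaced by substituents)
  + NH2 → N:1 H:2
  + Br → Br:1
  + CH3 → C:1 H:3
Element totals:
  C: 7
  H: 8
  Br: 1
  N: 1
Molecular formula: C7H8BrN.
  M = 7(12.0) + 8(1.007825) + 78.918338 + 14.003074
    = 84.000000 + 8.062600 + 78.918338 + 14.003074 = 184.984012

184.9840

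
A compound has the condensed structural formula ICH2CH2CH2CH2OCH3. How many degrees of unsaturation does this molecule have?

Element totals:
  C: 5
  H: 11
  I: 1
  O: 1
Molecular formula: C5H11IO.
DoU = (2C + 2 + N − H − X) / 2 = (2·5 + 2 + 0 − 11 − 1) / 2 = 0.

0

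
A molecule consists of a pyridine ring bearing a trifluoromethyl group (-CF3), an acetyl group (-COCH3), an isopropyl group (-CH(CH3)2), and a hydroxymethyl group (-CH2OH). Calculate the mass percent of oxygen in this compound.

12.25%

Atom tally by fragment:
  pyridine ring core → C:5 H:5 N:1
  (− 4 ring H displaced by substituents)
  + CF3 → C:1 F:3
  + COCH3 → C:2 H:3 O:1
  + CH(CH3)2 → C:3 H:7
  + CH2OH → C:1 H:3 O:1
Element totals:
  C: 12
  H: 14
  F: 3
  N: 1
  O: 2
Molecular formula: C12H14F3NO2.
Molar mass = 261.243 g/mol.
Mass from O: 2 × 15.999 = 31.998 g/mol.
%O = 31.998 / 261.243 × 100 = 12.25%.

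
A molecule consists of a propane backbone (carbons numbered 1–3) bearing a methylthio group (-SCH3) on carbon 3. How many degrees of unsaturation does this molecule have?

0

Atom tally by fragment:
  CH3 → C:1 H:3
  CH2 → C:1 H:2
  CH2SCH3 → C:2 H:5 S:1
Element totals:
  C: 4
  H: 10
  S: 1
Molecular formula: C4H10S.
DoU = (2C + 2 + N − H − X) / 2 = (2·4 + 2 + 0 − 10 − 0) / 2 = 0.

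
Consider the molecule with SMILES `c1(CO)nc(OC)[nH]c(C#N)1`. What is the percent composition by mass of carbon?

47.06%

Atom tally by fragment:
  imidazole ring core → C:3 H:4 N:2
  (− 3 ring H displaced by substituents)
  + CH2OH → C:1 H:3 O:1
  + OCH3 → C:1 H:3 O:1
  + CN → C:1 N:1
Element totals:
  C: 6
  H: 7
  N: 3
  O: 2
Molecular formula: C6H7N3O2.
Molar mass = 153.141 g/mol.
Mass from C: 6 × 12.011 = 72.066 g/mol.
%C = 72.066 / 153.141 × 100 = 47.06%.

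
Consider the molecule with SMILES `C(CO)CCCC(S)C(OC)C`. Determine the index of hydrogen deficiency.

0

Atom tally by fragment:
  HOCH2CH2 → C:2 H:5 O:1
  CH2 → C:1 H:2
  CH2 → C:1 H:2
  CH2 → C:1 H:2
  CH(SH) → C:1 H:2 S:1
  CH(OCH3) → C:2 H:4 O:1
  CH3 → C:1 H:3
Element totals:
  C: 9
  H: 20
  O: 2
  S: 1
Molecular formula: C9H20O2S.
DoU = (2C + 2 + N − H − X) / 2 = (2·9 + 2 + 0 − 20 − 0) / 2 = 0.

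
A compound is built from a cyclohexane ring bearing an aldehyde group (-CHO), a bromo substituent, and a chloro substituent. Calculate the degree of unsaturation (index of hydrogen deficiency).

Atom tally by fragment:
  cyclohexane ring core → C:6 H:12
  (− 3 ring H displaced by substituents)
  + CHO → C:1 H:1 O:1
  + Br → Br:1
  + Cl → Cl:1
Element totals:
  C: 7
  H: 10
  Br: 1
  Cl: 1
  O: 1
Molecular formula: C7H10BrClO.
DoU = (2C + 2 + N − H − X) / 2 = (2·7 + 2 + 0 − 10 − 2) / 2 = 2.

2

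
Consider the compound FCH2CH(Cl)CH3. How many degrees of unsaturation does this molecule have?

0

Element totals:
  C: 3
  H: 6
  Cl: 1
  F: 1
Molecular formula: C3H6ClF.
DoU = (2C + 2 + N − H − X) / 2 = (2·3 + 2 + 0 − 6 − 2) / 2 = 0.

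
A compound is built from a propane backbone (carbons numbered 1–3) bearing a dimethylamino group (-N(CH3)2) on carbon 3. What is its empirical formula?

C5H13N

Atom tally by fragment:
  CH3 → C:1 H:3
  CH2 → C:1 H:2
  CH2N(CH3)2 → C:3 H:8 N:1
Element totals:
  C: 5
  H: 13
  N: 1
Molecular formula: C5H13N.
gcd of subscripts (5, 13, 1) = 1, so the empirical formula equals the molecular formula.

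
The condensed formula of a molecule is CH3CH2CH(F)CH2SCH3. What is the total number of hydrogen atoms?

Atom tally by fragment:
  CH3 → C:1 H:3
  CH2 → C:1 H:2
  CH(F) → C:1 H:1 F:1
  CH2SCH3 → C:2 H:5 S:1
Element totals:
  C: 5
  H: 11
  F: 1
  S: 1

11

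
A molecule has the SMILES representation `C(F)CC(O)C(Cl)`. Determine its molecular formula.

Atom tally by fragment:
  FCH2 → C:1 H:2 F:1
  CH2 → C:1 H:2
  CH(OH) → C:1 H:2 O:1
  CH2Cl → C:1 H:2 Cl:1
Element totals:
  C: 4
  H: 8
  Cl: 1
  F: 1
  O: 1

C4H8ClFO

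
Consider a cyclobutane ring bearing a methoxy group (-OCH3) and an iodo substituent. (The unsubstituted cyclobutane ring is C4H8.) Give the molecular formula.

Atom tally by fragment:
  cyclobutane ring core → C:4 H:8
  (− 2 ring H displaced by substituents)
  + OCH3 → C:1 H:3 O:1
  + I → I:1
Element totals:
  C: 5
  H: 9
  I: 1
  O: 1

C5H9IO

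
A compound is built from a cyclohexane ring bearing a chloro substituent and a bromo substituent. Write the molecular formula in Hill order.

C6H10BrCl

Atom tally by fragment:
  cyclohexane ring core → C:6 H:12
  (− 2 ring H displaced by substituents)
  + Cl → Cl:1
  + Br → Br:1
Element totals:
  C: 6
  H: 10
  Br: 1
  Cl: 1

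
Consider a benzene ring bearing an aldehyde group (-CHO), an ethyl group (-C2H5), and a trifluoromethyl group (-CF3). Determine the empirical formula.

Atom tally by fragment:
  benzene ring core → C:6 H:6
  (− 3 ring H displaced by substituents)
  + CHO → C:1 H:1 O:1
  + C2H5 → C:2 H:5
  + CF3 → C:1 F:3
Element totals:
  C: 10
  H: 9
  F: 3
  O: 1
Molecular formula: C10H9F3O.
gcd of subscripts (10, 3, 9, 1) = 1, so the empirical formula equals the molecular formula.

C10H9F3O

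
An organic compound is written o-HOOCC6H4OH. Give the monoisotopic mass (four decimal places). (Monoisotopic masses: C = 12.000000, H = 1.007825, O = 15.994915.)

138.0317

Atom tally by fragment:
  benzene ring core → C:6 H:6
  (− 2 ring H displaced by substituents)
  + COOH → C:1 H:1 O:2
  + OH → O:1 H:1
Element totals:
  C: 7
  H: 6
  O: 3
Molecular formula: C7H6O3.
  M = 7(12.0) + 6(1.007825) + 3(15.994915)
    = 84.000000 + 6.046950 + 47.984745 = 138.031695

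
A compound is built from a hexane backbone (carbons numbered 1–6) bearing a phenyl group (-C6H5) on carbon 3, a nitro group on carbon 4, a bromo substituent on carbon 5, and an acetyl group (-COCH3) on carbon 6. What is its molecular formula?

Atom tally by fragment:
  CH3 → C:1 H:3
  CH2 → C:1 H:2
  CH(C6H5) → C:7 H:6
  CH(NO2) → C:1 H:1 N:1 O:2
  CH(Br) → C:1 H:1 Br:1
  CH2COCH3 → C:3 H:5 O:1
Element totals:
  C: 14
  H: 18
  Br: 1
  N: 1
  O: 3

C14H18BrNO3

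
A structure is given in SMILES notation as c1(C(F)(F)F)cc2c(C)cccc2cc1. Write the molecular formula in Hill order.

C12H9F3

Atom tally by fragment:
  naphthalene ring system core → C:10 H:8
  (− 2 ring H displaced by substituents)
  + CF3 → C:1 F:3
  + CH3 → C:1 H:3
Element totals:
  C: 12
  H: 9
  F: 3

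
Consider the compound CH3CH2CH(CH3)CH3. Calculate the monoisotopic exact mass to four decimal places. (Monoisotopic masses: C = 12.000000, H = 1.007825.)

Element totals:
  C: 5
  H: 12
Molecular formula: C5H12.
  M = 5(12.0) + 12(1.007825)
    = 60.000000 + 12.093900 = 72.093900

72.0939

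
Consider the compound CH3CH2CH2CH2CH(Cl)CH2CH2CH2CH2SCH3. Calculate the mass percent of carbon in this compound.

57.53%

Element totals:
  C: 10
  H: 21
  Cl: 1
  S: 1
Molecular formula: C10H21ClS.
Molar mass = 208.788 g/mol.
Mass from C: 10 × 12.011 = 120.110 g/mol.
%C = 120.110 / 208.788 × 100 = 57.53%.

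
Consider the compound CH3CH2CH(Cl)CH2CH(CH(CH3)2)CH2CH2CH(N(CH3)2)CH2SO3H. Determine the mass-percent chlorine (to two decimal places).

10.81%

Element totals:
  C: 14
  H: 30
  Cl: 1
  N: 1
  O: 3
  S: 1
Molecular formula: C14H30ClNO3S.
Molar mass = 327.908 g/mol.
Mass from Cl: 1 × 35.45 = 35.450 g/mol.
%Cl = 35.450 / 327.908 × 100 = 10.81%.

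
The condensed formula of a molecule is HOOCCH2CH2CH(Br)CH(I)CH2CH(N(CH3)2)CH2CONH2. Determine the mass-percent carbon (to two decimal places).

Atom tally by fragment:
  HOOCCH2 → C:2 H:3 O:2
  CH2 → C:1 H:2
  CH(Br) → C:1 H:1 Br:1
  CH(I) → C:1 H:1 I:1
  CH2 → C:1 H:2
  CH(N(CH3)2) → C:3 H:7 N:1
  CH2CONH2 → C:2 H:4 O:1 N:1
Element totals:
  C: 11
  H: 20
  Br: 1
  I: 1
  N: 2
  O: 3
Molecular formula: C11H20BrIN2O3.
Molar mass = 435.100 g/mol.
Mass from C: 11 × 12.011 = 132.121 g/mol.
%C = 132.121 / 435.100 × 100 = 30.37%.

30.37%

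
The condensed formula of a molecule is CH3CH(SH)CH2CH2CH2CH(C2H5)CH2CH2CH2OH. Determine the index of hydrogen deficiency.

0

Atom tally by fragment:
  CH3 → C:1 H:3
  CH(SH) → C:1 H:2 S:1
  CH2 → C:1 H:2
  CH2 → C:1 H:2
  CH2 → C:1 H:2
  CH(C2H5) → C:3 H:6
  CH2 → C:1 H:2
  CH2CH2OH → C:2 H:5 O:1
Element totals:
  C: 11
  H: 24
  O: 1
  S: 1
Molecular formula: C11H24OS.
DoU = (2C + 2 + N − H − X) / 2 = (2·11 + 2 + 0 − 24 − 0) / 2 = 0.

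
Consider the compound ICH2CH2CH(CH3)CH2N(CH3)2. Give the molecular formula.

Atom tally by fragment:
  ICH2 → C:1 H:2 I:1
  CH2 → C:1 H:2
  CH(CH3) → C:2 H:4
  CH2N(CH3)2 → C:3 H:8 N:1
Element totals:
  C: 7
  H: 16
  I: 1
  N: 1

C7H16IN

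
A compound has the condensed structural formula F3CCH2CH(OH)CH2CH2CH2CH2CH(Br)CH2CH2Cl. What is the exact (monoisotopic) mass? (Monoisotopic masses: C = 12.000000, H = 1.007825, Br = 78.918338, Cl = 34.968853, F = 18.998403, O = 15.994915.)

Atom tally by fragment:
  F3CCH2 → C:2 H:2 F:3
  CH(OH) → C:1 H:2 O:1
  CH2 → C:1 H:2
  CH2 → C:1 H:2
  CH2 → C:1 H:2
  CH2 → C:1 H:2
  CH(Br) → C:1 H:1 Br:1
  CH2 → C:1 H:2
  CH2Cl → C:1 H:2 Cl:1
Element totals:
  C: 10
  H: 17
  Br: 1
  Cl: 1
  F: 3
  O: 1
Molecular formula: C10H17BrClF3O.
  M = 10(12.0) + 17(1.007825) + 78.918338 + 34.968853 + 3(18.998403) + 15.994915
    = 120.000000 + 17.133025 + 78.918338 + 34.968853 + 56.995209 + 15.994915 = 324.010340

324.0103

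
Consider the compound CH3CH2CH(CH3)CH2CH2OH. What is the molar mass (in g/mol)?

Atom tally by fragment:
  CH3 → C:1 H:3
  CH2 → C:1 H:2
  CH(CH3) → C:2 H:4
  CH2 → C:1 H:2
  CH2OH → C:1 H:3 O:1
Element totals:
  C: 6
  H: 14
  O: 1
Molecular formula: C6H14O.
  M = 6(12.011) + 14(1.008) + 15.999
    = 72.066 + 14.112 + 15.999 = 102.177

102.18 g/mol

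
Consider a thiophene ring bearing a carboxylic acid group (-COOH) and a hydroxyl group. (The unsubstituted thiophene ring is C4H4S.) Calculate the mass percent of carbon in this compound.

41.66%

Atom tally by fragment:
  thiophene ring core → C:4 H:4 S:1
  (− 2 ring H displaced by substituents)
  + COOH → C:1 H:1 O:2
  + OH → O:1 H:1
Element totals:
  C: 5
  H: 4
  O: 3
  S: 1
Molecular formula: C5H4O3S.
Molar mass = 144.144 g/mol.
Mass from C: 5 × 12.011 = 60.055 g/mol.
%C = 60.055 / 144.144 × 100 = 41.66%.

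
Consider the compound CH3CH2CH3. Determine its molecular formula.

C3H8

Element totals:
  C: 3
  H: 8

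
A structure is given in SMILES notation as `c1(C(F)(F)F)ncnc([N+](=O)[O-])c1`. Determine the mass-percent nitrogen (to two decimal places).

Atom tally by fragment:
  pyrimidine ring core → C:4 H:4 N:2
  (− 2 ring H displaced by substituents)
  + CF3 → C:1 F:3
  + NO2 → N:1 O:2
Element totals:
  C: 5
  H: 2
  F: 3
  N: 3
  O: 2
Molecular formula: C5H2F3N3O2.
Molar mass = 193.084 g/mol.
Mass from N: 3 × 14.007 = 42.021 g/mol.
%N = 42.021 / 193.084 × 100 = 21.76%.

21.76%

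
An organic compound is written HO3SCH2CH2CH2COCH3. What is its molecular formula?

Element totals:
  C: 5
  H: 10
  O: 4
  S: 1

C5H10O4S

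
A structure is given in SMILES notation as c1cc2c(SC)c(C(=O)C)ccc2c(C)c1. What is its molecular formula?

C14H14OS

Atom tally by fragment:
  naphthalene ring system core → C:10 H:8
  (− 3 ring H displaced by substituents)
  + SCH3 → C:1 H:3 S:1
  + COCH3 → C:2 H:3 O:1
  + CH3 → C:1 H:3
Element totals:
  C: 14
  H: 14
  O: 1
  S: 1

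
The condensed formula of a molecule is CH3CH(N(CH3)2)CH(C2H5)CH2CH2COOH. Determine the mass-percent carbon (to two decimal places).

Atom tally by fragment:
  CH3 → C:1 H:3
  CH(N(CH3)2) → C:3 H:7 N:1
  CH(C2H5) → C:3 H:6
  CH2 → C:1 H:2
  CH2COOH → C:2 H:3 O:2
Element totals:
  C: 10
  H: 21
  N: 1
  O: 2
Molecular formula: C10H21NO2.
Molar mass = 187.283 g/mol.
Mass from C: 10 × 12.011 = 120.110 g/mol.
%C = 120.110 / 187.283 × 100 = 64.13%.

64.13%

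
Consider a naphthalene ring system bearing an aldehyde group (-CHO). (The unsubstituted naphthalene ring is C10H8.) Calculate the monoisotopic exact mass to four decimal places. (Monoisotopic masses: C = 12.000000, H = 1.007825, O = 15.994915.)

Atom tally by fragment:
  naphthalene ring system core → C:10 H:8
  (− 1 ring H displaced by substituents)
  + CHO → C:1 H:1 O:1
Element totals:
  C: 11
  H: 8
  O: 1
Molecular formula: C11H8O.
  M = 11(12.0) + 8(1.007825) + 15.994915
    = 132.000000 + 8.062600 + 15.994915 = 156.057515

156.0575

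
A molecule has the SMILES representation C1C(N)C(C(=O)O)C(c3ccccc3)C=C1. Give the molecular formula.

Atom tally by fragment:
  cyclohexene ring core → C:6 H:10
  (− 3 ring H displaced by substituents)
  + NH2 → N:1 H:2
  + COOH → C:1 H:1 O:2
  + C6H5 → C:6 H:5
Element totals:
  C: 13
  H: 15
  N: 1
  O: 2

C13H15NO2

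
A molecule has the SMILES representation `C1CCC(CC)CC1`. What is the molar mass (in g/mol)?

Atom tally by fragment:
  cyclohexane ring core → C:6 H:12
  (− 1 ring H displaced by substituents)
  + C2H5 → C:2 H:5
Element totals:
  C: 8
  H: 16
Molecular formula: C8H16.
  M = 8(12.011) + 16(1.008)
    = 96.088 + 16.128 = 112.216

112.22 g/mol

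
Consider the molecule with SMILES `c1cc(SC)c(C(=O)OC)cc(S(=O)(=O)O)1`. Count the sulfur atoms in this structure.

2

Atom tally by fragment:
  benzene ring core → C:6 H:6
  (− 3 ring H displaced by substituents)
  + SCH3 → C:1 H:3 S:1
  + COOCH3 → C:2 H:3 O:2
  + SO3H → S:1 O:3 H:1
Element totals:
  C: 9
  H: 10
  O: 5
  S: 2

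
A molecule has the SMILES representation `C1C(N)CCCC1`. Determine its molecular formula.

C6H13N

Atom tally by fragment:
  cyclohexane ring core → C:6 H:12
  (− 1 ring H displaced by substituents)
  + NH2 → N:1 H:2
Element totals:
  C: 6
  H: 13
  N: 1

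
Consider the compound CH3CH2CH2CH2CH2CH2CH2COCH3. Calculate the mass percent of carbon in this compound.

Element totals:
  C: 9
  H: 18
  O: 1
Molecular formula: C9H18O.
Molar mass = 142.242 g/mol.
Mass from C: 9 × 12.011 = 108.099 g/mol.
%C = 108.099 / 142.242 × 100 = 76.00%.

76.00%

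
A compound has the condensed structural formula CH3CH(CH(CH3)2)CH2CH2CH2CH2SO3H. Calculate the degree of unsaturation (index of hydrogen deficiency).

Element totals:
  C: 9
  H: 20
  O: 3
  S: 1
Molecular formula: C9H20O3S.
DoU = (2C + 2 + N − H − X) / 2 = (2·9 + 2 + 0 − 20 − 0) / 2 = 0.

0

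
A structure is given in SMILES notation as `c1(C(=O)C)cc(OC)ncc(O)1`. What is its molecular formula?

Atom tally by fragment:
  pyridine ring core → C:5 H:5 N:1
  (− 3 ring H displaced by substituents)
  + COCH3 → C:2 H:3 O:1
  + OCH3 → C:1 H:3 O:1
  + OH → O:1 H:1
Element totals:
  C: 8
  H: 9
  N: 1
  O: 3

C8H9NO3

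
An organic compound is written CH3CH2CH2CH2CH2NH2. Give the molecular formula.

C5H13N

Atom tally by fragment:
  CH3 → C:1 H:3
  CH2 → C:1 H:2
  CH2 → C:1 H:2
  CH2 → C:1 H:2
  CH2NH2 → C:1 H:4 N:1
Element totals:
  C: 5
  H: 13
  N: 1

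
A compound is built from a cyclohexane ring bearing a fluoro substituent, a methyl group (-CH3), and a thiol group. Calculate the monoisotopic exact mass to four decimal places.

148.0722

Atom tally by fragment:
  cyclohexane ring core → C:6 H:12
  (− 3 ring H displaced by substituents)
  + F → F:1
  + CH3 → C:1 H:3
  + SH → S:1 H:1
Element totals:
  C: 7
  H: 13
  F: 1
  S: 1
Molecular formula: C7H13FS.
  M = 7(12.0) + 13(1.007825) + 18.998403 + 31.972071
    = 84.000000 + 13.101725 + 18.998403 + 31.972071 = 148.072199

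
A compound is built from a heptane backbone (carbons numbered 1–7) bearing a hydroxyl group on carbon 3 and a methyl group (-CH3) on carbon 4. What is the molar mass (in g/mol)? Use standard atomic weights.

130.23 g/mol

Atom tally by fragment:
  CH3 → C:1 H:3
  CH2 → C:1 H:2
  CH(OH) → C:1 H:2 O:1
  CH(CH3) → C:2 H:4
  CH2 → C:1 H:2
  CH2 → C:1 H:2
  CH3 → C:1 H:3
Element totals:
  C: 8
  H: 18
  O: 1
Molecular formula: C8H18O.
  M = 8(12.011) + 18(1.008) + 15.999
    = 96.088 + 18.144 + 15.999 = 130.231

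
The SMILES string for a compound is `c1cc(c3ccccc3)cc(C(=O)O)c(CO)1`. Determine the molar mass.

228.25 g/mol

Atom tally by fragment:
  benzene ring core → C:6 H:6
  (− 3 ring H displaced by substituents)
  + C6H5 → C:6 H:5
  + COOH → C:1 H:1 O:2
  + CH2OH → C:1 H:3 O:1
Element totals:
  C: 14
  H: 12
  O: 3
Molecular formula: C14H12O3.
  M = 14(12.011) + 12(1.008) + 3(15.999)
    = 168.154 + 12.096 + 47.997 = 228.247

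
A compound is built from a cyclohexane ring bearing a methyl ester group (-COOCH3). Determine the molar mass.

Atom tally by fragment:
  cyclohexane ring core → C:6 H:12
  (− 1 ring H displaced by substituents)
  + COOCH3 → C:2 H:3 O:2
Element totals:
  C: 8
  H: 14
  O: 2
Molecular formula: C8H14O2.
  M = 8(12.011) + 14(1.008) + 2(15.999)
    = 96.088 + 14.112 + 31.998 = 142.198

142.20 g/mol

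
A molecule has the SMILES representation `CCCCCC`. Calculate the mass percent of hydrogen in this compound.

16.38%

Atom tally by fragment:
  CH3 → C:1 H:3
  CH2 → C:1 H:2
  CH2 → C:1 H:2
  CH2 → C:1 H:2
  CH2 → C:1 H:2
  CH3 → C:1 H:3
Element totals:
  C: 6
  H: 14
Molecular formula: C6H14.
Molar mass = 86.178 g/mol.
Mass from H: 14 × 1.008 = 14.112 g/mol.
%H = 14.112 / 86.178 × 100 = 16.38%.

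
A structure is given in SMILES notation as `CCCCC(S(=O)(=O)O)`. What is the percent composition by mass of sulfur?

Atom tally by fragment:
  CH3 → C:1 H:3
  CH2 → C:1 H:2
  CH2 → C:1 H:2
  CH2 → C:1 H:2
  CH2SO3H → C:1 H:3 S:1 O:3
Element totals:
  C: 5
  H: 12
  O: 3
  S: 1
Molecular formula: C5H12O3S.
Molar mass = 152.208 g/mol.
Mass from S: 1 × 32.06 = 32.060 g/mol.
%S = 32.060 / 152.208 × 100 = 21.06%.

21.06%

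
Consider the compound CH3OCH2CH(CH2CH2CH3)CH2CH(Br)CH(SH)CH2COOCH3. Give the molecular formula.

C12H23BrO3S

Atom tally by fragment:
  CH3OCH2 → C:2 H:5 O:1
  CH(CH2CH2CH3) → C:4 H:8
  CH2 → C:1 H:2
  CH(Br) → C:1 H:1 Br:1
  CH(SH) → C:1 H:2 S:1
  CH2COOCH3 → C:3 H:5 O:2
Element totals:
  C: 12
  H: 23
  Br: 1
  O: 3
  S: 1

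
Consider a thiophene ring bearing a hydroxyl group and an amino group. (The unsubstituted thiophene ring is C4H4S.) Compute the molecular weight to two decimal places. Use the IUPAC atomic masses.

115.15 g/mol

Atom tally by fragment:
  thiophene ring core → C:4 H:4 S:1
  (− 2 ring H displaced by substituents)
  + OH → O:1 H:1
  + NH2 → N:1 H:2
Element totals:
  C: 4
  H: 5
  N: 1
  O: 1
  S: 1
Molecular formula: C4H5NOS.
  M = 4(12.011) + 5(1.008) + 14.007 + 15.999 + 32.06
    = 48.044 + 5.040 + 14.007 + 15.999 + 32.060 = 115.150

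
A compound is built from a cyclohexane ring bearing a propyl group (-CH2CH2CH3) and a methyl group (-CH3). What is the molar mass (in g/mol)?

140.27 g/mol

Atom tally by fragment:
  cyclohexane ring core → C:6 H:12
  (− 2 ring H displaced by substituents)
  + CH2CH2CH3 → C:3 H:7
  + CH3 → C:1 H:3
Element totals:
  C: 10
  H: 20
Molecular formula: C10H20.
  M = 10(12.011) + 20(1.008)
    = 120.110 + 20.160 = 140.270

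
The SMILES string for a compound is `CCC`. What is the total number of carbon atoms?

Atom tally by fragment:
  CH3 → C:1 H:3
  CH2 → C:1 H:2
  CH3 → C:1 H:3
Element totals:
  C: 3
  H: 8

3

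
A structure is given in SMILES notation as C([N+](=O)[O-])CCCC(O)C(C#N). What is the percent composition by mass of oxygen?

Atom tally by fragment:
  O2NCH2 → C:1 H:2 N:1 O:2
  CH2 → C:1 H:2
  CH2 → C:1 H:2
  CH2 → C:1 H:2
  CH(OH) → C:1 H:2 O:1
  CH2CN → C:2 H:2 N:1
Element totals:
  C: 7
  H: 12
  N: 2
  O: 3
Molecular formula: C7H12N2O3.
Molar mass = 172.184 g/mol.
Mass from O: 3 × 15.999 = 47.997 g/mol.
%O = 47.997 / 172.184 × 100 = 27.88%.

27.88%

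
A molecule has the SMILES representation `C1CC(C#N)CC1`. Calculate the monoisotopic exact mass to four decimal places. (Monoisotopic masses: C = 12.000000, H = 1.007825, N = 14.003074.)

95.0735

Atom tally by fragment:
  cyclopentane ring core → C:5 H:10
  (− 1 ring H displaced by substituents)
  + CN → C:1 N:1
Element totals:
  C: 6
  H: 9
  N: 1
Molecular formula: C6H9N.
  M = 6(12.0) + 9(1.007825) + 14.003074
    = 72.000000 + 9.070425 + 14.003074 = 95.073499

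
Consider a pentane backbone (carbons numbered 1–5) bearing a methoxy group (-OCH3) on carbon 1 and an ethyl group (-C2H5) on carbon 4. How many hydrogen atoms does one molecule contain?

18

Atom tally by fragment:
  CH3OCH2 → C:2 H:5 O:1
  CH2 → C:1 H:2
  CH2 → C:1 H:2
  CH(C2H5) → C:3 H:6
  CH3 → C:1 H:3
Element totals:
  C: 8
  H: 18
  O: 1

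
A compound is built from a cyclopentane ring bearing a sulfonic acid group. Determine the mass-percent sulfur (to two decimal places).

21.35%

Atom tally by fragment:
  cyclopentane ring core → C:5 H:10
  (− 1 ring H displaced by substituents)
  + SO3H → S:1 O:3 H:1
Element totals:
  C: 5
  H: 10
  O: 3
  S: 1
Molecular formula: C5H10O3S.
Molar mass = 150.192 g/mol.
Mass from S: 1 × 32.06 = 32.060 g/mol.
%S = 32.060 / 150.192 × 100 = 21.35%.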